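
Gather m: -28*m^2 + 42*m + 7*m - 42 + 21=-28*m^2 + 49*m - 21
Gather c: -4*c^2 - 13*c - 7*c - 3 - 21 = -4*c^2 - 20*c - 24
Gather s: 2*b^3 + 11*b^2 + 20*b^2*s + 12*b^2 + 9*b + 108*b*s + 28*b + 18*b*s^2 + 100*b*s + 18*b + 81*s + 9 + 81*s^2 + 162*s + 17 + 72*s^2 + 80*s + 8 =2*b^3 + 23*b^2 + 55*b + s^2*(18*b + 153) + s*(20*b^2 + 208*b + 323) + 34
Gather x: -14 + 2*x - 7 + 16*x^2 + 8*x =16*x^2 + 10*x - 21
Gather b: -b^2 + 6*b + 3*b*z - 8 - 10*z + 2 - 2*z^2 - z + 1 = -b^2 + b*(3*z + 6) - 2*z^2 - 11*z - 5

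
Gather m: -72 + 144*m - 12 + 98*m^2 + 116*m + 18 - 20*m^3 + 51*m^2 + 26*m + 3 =-20*m^3 + 149*m^2 + 286*m - 63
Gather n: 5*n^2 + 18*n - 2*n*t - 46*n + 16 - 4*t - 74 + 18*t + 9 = 5*n^2 + n*(-2*t - 28) + 14*t - 49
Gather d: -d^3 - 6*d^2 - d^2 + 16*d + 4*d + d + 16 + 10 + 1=-d^3 - 7*d^2 + 21*d + 27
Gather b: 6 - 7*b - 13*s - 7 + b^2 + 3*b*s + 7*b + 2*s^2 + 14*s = b^2 + 3*b*s + 2*s^2 + s - 1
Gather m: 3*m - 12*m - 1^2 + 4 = 3 - 9*m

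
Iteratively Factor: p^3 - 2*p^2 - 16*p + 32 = (p - 2)*(p^2 - 16) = (p - 2)*(p + 4)*(p - 4)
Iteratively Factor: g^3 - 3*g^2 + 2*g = (g - 2)*(g^2 - g) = (g - 2)*(g - 1)*(g)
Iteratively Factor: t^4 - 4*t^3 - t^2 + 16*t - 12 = (t - 1)*(t^3 - 3*t^2 - 4*t + 12) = (t - 3)*(t - 1)*(t^2 - 4) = (t - 3)*(t - 1)*(t + 2)*(t - 2)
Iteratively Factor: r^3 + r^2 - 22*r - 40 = (r + 4)*(r^2 - 3*r - 10) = (r + 2)*(r + 4)*(r - 5)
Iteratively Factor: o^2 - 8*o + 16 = (o - 4)*(o - 4)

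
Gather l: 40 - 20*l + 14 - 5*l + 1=55 - 25*l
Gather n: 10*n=10*n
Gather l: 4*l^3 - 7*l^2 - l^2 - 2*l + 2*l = 4*l^3 - 8*l^2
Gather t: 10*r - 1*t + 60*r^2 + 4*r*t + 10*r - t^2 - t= 60*r^2 + 20*r - t^2 + t*(4*r - 2)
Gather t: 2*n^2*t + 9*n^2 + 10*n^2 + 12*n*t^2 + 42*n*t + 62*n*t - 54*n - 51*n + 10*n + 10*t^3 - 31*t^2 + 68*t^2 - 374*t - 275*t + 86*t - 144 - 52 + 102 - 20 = 19*n^2 - 95*n + 10*t^3 + t^2*(12*n + 37) + t*(2*n^2 + 104*n - 563) - 114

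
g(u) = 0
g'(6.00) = 0.00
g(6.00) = 0.00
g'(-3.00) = 0.00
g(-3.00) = 0.00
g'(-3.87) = 0.00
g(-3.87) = 0.00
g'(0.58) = 0.00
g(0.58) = 0.00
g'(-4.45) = 0.00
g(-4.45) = 0.00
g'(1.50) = 0.00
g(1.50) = 0.00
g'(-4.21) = 0.00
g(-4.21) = 0.00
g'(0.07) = 0.00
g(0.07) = 0.00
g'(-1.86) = 0.00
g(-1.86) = 0.00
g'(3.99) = 0.00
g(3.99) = 0.00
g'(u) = 0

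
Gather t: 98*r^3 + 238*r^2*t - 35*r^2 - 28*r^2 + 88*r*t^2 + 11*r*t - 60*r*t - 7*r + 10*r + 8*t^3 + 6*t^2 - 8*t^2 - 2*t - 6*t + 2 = 98*r^3 - 63*r^2 + 3*r + 8*t^3 + t^2*(88*r - 2) + t*(238*r^2 - 49*r - 8) + 2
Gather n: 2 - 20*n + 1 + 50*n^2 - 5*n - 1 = 50*n^2 - 25*n + 2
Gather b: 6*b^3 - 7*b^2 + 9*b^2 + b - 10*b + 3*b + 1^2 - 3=6*b^3 + 2*b^2 - 6*b - 2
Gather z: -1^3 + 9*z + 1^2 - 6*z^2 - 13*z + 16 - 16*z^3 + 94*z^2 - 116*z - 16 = -16*z^3 + 88*z^2 - 120*z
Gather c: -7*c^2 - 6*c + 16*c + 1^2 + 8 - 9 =-7*c^2 + 10*c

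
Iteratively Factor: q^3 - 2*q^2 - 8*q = (q)*(q^2 - 2*q - 8) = q*(q - 4)*(q + 2)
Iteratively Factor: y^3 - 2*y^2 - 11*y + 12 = (y + 3)*(y^2 - 5*y + 4) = (y - 4)*(y + 3)*(y - 1)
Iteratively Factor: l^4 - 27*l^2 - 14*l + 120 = (l + 4)*(l^3 - 4*l^2 - 11*l + 30) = (l + 3)*(l + 4)*(l^2 - 7*l + 10) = (l - 2)*(l + 3)*(l + 4)*(l - 5)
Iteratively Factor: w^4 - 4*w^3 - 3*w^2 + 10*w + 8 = (w - 4)*(w^3 - 3*w - 2) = (w - 4)*(w - 2)*(w^2 + 2*w + 1) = (w - 4)*(w - 2)*(w + 1)*(w + 1)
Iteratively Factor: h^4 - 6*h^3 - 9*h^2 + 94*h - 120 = (h - 2)*(h^3 - 4*h^2 - 17*h + 60) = (h - 3)*(h - 2)*(h^2 - h - 20) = (h - 5)*(h - 3)*(h - 2)*(h + 4)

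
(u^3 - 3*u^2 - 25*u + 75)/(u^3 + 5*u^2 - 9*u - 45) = (u - 5)/(u + 3)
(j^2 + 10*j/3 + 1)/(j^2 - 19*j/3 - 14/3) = (3*j^2 + 10*j + 3)/(3*j^2 - 19*j - 14)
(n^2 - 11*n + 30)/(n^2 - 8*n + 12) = (n - 5)/(n - 2)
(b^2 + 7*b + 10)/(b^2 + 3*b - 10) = (b + 2)/(b - 2)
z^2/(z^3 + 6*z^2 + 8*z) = z/(z^2 + 6*z + 8)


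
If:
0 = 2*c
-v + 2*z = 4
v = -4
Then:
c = 0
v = -4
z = 0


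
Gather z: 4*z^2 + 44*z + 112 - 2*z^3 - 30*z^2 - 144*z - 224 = -2*z^3 - 26*z^2 - 100*z - 112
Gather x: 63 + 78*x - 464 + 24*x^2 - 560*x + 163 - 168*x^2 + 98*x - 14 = -144*x^2 - 384*x - 252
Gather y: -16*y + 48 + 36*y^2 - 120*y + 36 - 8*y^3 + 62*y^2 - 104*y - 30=-8*y^3 + 98*y^2 - 240*y + 54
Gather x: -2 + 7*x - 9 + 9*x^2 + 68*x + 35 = 9*x^2 + 75*x + 24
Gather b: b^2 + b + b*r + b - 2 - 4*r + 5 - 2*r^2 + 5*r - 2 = b^2 + b*(r + 2) - 2*r^2 + r + 1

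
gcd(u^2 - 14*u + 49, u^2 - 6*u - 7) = u - 7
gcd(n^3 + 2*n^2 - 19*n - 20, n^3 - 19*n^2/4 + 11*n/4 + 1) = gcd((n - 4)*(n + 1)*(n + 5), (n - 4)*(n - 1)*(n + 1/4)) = n - 4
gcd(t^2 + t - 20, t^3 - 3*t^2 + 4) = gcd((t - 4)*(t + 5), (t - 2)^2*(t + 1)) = 1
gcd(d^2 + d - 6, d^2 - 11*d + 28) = 1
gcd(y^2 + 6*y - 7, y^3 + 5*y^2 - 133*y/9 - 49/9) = y + 7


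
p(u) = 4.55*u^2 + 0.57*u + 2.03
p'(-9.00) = -81.33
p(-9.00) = 365.45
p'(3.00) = 27.87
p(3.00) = 44.69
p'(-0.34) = -2.52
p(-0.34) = 2.36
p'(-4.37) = -39.20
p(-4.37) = 86.43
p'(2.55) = 23.78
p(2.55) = 33.07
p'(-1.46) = -12.72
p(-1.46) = 10.90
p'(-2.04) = -17.99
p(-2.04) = 19.80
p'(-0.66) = -5.44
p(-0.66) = 3.64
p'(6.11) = 56.17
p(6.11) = 175.37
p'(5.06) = 46.62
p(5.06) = 121.41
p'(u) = 9.1*u + 0.57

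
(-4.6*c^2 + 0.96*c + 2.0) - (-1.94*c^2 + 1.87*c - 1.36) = -2.66*c^2 - 0.91*c + 3.36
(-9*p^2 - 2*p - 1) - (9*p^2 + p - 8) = -18*p^2 - 3*p + 7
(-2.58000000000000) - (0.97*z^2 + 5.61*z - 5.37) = -0.97*z^2 - 5.61*z + 2.79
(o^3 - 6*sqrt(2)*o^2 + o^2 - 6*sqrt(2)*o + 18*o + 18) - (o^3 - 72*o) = -6*sqrt(2)*o^2 + o^2 - 6*sqrt(2)*o + 90*o + 18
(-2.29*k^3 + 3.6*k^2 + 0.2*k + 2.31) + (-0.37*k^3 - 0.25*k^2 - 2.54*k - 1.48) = -2.66*k^3 + 3.35*k^2 - 2.34*k + 0.83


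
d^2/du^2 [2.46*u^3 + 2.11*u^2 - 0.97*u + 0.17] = 14.76*u + 4.22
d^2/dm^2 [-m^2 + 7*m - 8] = -2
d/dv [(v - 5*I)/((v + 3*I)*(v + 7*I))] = (-v^2 + 10*I*v - 71)/(v^4 + 20*I*v^3 - 142*v^2 - 420*I*v + 441)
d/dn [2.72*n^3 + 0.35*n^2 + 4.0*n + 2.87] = 8.16*n^2 + 0.7*n + 4.0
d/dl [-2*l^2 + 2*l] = 2 - 4*l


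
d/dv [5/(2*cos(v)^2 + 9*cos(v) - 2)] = 5*(4*cos(v) + 9)*sin(v)/(9*cos(v) + cos(2*v) - 1)^2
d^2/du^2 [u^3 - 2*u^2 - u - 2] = 6*u - 4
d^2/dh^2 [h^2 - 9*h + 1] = 2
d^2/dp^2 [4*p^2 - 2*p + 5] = 8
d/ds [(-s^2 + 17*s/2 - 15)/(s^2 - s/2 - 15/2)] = (-32*s^2 + 180*s - 285)/(4*s^4 - 4*s^3 - 59*s^2 + 30*s + 225)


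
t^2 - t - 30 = (t - 6)*(t + 5)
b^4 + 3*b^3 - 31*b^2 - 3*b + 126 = (b - 3)^2*(b + 2)*(b + 7)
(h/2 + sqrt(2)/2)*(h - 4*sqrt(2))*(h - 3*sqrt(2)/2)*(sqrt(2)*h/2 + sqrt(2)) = sqrt(2)*h^4/4 - 9*h^3/4 + sqrt(2)*h^3/2 - 9*h^2/2 + sqrt(2)*h^2/4 + sqrt(2)*h/2 + 6*h + 12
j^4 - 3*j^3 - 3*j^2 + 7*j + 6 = (j - 3)*(j - 2)*(j + 1)^2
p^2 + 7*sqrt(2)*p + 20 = (p + 2*sqrt(2))*(p + 5*sqrt(2))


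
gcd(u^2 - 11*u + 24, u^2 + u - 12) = u - 3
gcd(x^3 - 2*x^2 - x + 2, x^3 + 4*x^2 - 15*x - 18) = x + 1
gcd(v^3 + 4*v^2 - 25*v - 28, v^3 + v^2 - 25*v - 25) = v + 1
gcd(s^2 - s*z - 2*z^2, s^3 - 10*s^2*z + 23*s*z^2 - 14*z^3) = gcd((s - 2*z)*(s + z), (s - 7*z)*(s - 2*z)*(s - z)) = -s + 2*z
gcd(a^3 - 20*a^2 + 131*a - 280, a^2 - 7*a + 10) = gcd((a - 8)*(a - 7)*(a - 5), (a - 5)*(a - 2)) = a - 5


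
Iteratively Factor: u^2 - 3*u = (u - 3)*(u)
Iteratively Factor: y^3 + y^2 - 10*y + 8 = (y - 1)*(y^2 + 2*y - 8) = (y - 2)*(y - 1)*(y + 4)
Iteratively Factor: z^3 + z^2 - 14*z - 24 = (z + 2)*(z^2 - z - 12) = (z - 4)*(z + 2)*(z + 3)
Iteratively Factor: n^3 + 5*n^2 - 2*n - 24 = (n + 4)*(n^2 + n - 6) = (n + 3)*(n + 4)*(n - 2)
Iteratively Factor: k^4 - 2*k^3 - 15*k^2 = (k + 3)*(k^3 - 5*k^2) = (k - 5)*(k + 3)*(k^2) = k*(k - 5)*(k + 3)*(k)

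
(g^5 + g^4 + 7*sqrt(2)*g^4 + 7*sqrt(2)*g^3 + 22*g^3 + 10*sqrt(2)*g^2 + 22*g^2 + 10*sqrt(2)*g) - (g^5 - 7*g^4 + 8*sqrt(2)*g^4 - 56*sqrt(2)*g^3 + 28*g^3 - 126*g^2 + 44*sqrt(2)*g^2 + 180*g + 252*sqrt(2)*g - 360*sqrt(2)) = -sqrt(2)*g^4 + 8*g^4 - 6*g^3 + 63*sqrt(2)*g^3 - 34*sqrt(2)*g^2 + 148*g^2 - 242*sqrt(2)*g - 180*g + 360*sqrt(2)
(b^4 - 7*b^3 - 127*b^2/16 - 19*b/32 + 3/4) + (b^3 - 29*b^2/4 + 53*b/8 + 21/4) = b^4 - 6*b^3 - 243*b^2/16 + 193*b/32 + 6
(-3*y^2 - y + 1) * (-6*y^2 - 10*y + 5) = 18*y^4 + 36*y^3 - 11*y^2 - 15*y + 5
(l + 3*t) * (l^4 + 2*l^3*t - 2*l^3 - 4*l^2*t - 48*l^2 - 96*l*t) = l^5 + 5*l^4*t - 2*l^4 + 6*l^3*t^2 - 10*l^3*t - 48*l^3 - 12*l^2*t^2 - 240*l^2*t - 288*l*t^2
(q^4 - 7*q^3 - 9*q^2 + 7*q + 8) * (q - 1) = q^5 - 8*q^4 - 2*q^3 + 16*q^2 + q - 8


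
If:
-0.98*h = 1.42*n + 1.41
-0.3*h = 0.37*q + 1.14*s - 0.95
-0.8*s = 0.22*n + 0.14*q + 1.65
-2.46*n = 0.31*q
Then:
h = 1.14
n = -1.78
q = 14.10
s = -4.04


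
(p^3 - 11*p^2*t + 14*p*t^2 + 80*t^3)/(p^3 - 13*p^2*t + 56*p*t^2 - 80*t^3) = (p^2 - 6*p*t - 16*t^2)/(p^2 - 8*p*t + 16*t^2)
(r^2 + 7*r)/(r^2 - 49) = r/(r - 7)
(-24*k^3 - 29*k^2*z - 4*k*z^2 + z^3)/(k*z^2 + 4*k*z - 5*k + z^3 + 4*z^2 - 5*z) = (-24*k^2 - 5*k*z + z^2)/(z^2 + 4*z - 5)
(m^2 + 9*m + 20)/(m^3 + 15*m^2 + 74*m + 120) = 1/(m + 6)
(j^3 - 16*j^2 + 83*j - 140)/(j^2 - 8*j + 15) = (j^2 - 11*j + 28)/(j - 3)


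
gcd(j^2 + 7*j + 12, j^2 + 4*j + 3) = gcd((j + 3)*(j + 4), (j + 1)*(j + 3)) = j + 3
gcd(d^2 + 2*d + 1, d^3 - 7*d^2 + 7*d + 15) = d + 1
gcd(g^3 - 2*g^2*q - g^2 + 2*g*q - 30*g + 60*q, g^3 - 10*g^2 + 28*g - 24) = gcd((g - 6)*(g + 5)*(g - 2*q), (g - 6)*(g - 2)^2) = g - 6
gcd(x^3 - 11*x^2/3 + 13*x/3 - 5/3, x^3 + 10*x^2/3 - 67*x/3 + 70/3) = x - 5/3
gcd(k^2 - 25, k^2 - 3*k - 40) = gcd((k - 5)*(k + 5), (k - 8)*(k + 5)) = k + 5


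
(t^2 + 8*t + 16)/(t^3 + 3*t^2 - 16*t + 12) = (t^2 + 8*t + 16)/(t^3 + 3*t^2 - 16*t + 12)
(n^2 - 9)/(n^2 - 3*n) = (n + 3)/n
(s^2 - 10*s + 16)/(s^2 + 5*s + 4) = (s^2 - 10*s + 16)/(s^2 + 5*s + 4)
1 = 1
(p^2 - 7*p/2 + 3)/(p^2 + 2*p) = (p^2 - 7*p/2 + 3)/(p*(p + 2))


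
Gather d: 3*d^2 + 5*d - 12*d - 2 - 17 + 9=3*d^2 - 7*d - 10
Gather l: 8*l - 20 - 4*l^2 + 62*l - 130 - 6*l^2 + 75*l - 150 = -10*l^2 + 145*l - 300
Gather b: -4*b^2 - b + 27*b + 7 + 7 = -4*b^2 + 26*b + 14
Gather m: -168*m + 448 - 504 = -168*m - 56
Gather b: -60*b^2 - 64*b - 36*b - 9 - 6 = -60*b^2 - 100*b - 15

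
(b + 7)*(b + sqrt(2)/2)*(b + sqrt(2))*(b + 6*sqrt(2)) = b^4 + 7*b^3 + 15*sqrt(2)*b^3/2 + 19*b^2 + 105*sqrt(2)*b^2/2 + 6*sqrt(2)*b + 133*b + 42*sqrt(2)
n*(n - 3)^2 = n^3 - 6*n^2 + 9*n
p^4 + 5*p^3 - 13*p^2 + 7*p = p*(p - 1)^2*(p + 7)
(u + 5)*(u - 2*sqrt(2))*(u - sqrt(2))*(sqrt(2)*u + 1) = sqrt(2)*u^4 - 5*u^3 + 5*sqrt(2)*u^3 - 25*u^2 + sqrt(2)*u^2 + 4*u + 5*sqrt(2)*u + 20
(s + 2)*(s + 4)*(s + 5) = s^3 + 11*s^2 + 38*s + 40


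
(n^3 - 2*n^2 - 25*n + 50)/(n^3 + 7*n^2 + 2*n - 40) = (n - 5)/(n + 4)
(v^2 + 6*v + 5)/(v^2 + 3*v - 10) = (v + 1)/(v - 2)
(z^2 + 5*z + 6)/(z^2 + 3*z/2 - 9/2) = 2*(z + 2)/(2*z - 3)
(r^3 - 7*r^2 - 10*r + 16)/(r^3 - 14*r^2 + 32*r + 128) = (r - 1)/(r - 8)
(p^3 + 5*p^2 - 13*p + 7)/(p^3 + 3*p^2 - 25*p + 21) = (p - 1)/(p - 3)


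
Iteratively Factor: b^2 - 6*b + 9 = (b - 3)*(b - 3)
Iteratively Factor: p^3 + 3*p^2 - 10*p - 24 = (p + 2)*(p^2 + p - 12) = (p + 2)*(p + 4)*(p - 3)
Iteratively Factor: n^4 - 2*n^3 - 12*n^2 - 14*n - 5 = (n + 1)*(n^3 - 3*n^2 - 9*n - 5) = (n - 5)*(n + 1)*(n^2 + 2*n + 1) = (n - 5)*(n + 1)^2*(n + 1)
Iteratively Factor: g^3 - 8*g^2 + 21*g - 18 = (g - 2)*(g^2 - 6*g + 9) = (g - 3)*(g - 2)*(g - 3)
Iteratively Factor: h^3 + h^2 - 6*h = (h)*(h^2 + h - 6) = h*(h + 3)*(h - 2)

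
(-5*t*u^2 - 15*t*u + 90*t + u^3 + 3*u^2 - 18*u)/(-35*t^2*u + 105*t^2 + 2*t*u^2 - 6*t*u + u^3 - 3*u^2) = (u + 6)/(7*t + u)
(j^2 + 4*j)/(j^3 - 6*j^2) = (j + 4)/(j*(j - 6))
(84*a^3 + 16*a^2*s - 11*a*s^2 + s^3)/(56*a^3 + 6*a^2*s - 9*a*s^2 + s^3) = (-6*a + s)/(-4*a + s)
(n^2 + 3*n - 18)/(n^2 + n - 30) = (n - 3)/(n - 5)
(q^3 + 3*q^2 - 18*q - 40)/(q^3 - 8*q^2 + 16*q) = (q^2 + 7*q + 10)/(q*(q - 4))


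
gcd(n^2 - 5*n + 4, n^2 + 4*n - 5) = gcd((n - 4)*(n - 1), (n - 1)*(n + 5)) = n - 1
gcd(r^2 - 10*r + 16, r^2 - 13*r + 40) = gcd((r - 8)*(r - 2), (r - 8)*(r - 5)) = r - 8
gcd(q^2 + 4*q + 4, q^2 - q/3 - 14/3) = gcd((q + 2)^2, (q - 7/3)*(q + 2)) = q + 2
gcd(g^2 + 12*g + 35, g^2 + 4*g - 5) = g + 5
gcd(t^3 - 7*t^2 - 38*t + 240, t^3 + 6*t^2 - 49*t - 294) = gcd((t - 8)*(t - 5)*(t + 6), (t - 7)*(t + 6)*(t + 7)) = t + 6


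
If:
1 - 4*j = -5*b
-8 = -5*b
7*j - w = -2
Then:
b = 8/5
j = 9/4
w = 71/4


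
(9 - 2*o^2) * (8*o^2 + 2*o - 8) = -16*o^4 - 4*o^3 + 88*o^2 + 18*o - 72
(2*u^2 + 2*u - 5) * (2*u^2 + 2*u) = 4*u^4 + 8*u^3 - 6*u^2 - 10*u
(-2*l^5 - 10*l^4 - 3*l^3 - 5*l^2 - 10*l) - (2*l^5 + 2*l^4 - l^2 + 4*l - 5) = -4*l^5 - 12*l^4 - 3*l^3 - 4*l^2 - 14*l + 5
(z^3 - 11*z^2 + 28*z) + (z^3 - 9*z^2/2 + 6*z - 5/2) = 2*z^3 - 31*z^2/2 + 34*z - 5/2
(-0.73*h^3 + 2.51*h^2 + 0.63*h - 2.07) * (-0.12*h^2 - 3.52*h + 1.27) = 0.0876*h^5 + 2.2684*h^4 - 9.8379*h^3 + 1.2185*h^2 + 8.0865*h - 2.6289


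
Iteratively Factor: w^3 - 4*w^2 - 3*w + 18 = (w - 3)*(w^2 - w - 6) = (w - 3)^2*(w + 2)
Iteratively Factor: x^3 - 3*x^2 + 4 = (x - 2)*(x^2 - x - 2) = (x - 2)^2*(x + 1)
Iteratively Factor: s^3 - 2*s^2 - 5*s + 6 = (s - 1)*(s^2 - s - 6) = (s - 3)*(s - 1)*(s + 2)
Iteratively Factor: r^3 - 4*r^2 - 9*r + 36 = (r - 4)*(r^2 - 9) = (r - 4)*(r + 3)*(r - 3)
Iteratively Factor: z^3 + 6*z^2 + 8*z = (z)*(z^2 + 6*z + 8) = z*(z + 2)*(z + 4)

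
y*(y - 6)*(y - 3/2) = y^3 - 15*y^2/2 + 9*y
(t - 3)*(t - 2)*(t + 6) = t^3 + t^2 - 24*t + 36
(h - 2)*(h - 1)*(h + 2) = h^3 - h^2 - 4*h + 4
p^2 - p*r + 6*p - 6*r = (p + 6)*(p - r)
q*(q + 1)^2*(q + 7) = q^4 + 9*q^3 + 15*q^2 + 7*q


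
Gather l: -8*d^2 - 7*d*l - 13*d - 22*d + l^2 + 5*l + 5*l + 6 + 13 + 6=-8*d^2 - 35*d + l^2 + l*(10 - 7*d) + 25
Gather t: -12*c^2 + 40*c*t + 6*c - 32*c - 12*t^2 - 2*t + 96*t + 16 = -12*c^2 - 26*c - 12*t^2 + t*(40*c + 94) + 16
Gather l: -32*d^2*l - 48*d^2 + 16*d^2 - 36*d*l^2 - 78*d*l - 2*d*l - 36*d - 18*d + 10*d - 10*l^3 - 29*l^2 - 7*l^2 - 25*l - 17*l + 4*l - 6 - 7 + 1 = -32*d^2 - 44*d - 10*l^3 + l^2*(-36*d - 36) + l*(-32*d^2 - 80*d - 38) - 12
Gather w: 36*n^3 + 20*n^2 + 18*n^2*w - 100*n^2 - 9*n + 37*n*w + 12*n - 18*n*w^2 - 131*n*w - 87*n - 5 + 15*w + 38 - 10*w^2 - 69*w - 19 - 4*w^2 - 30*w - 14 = 36*n^3 - 80*n^2 - 84*n + w^2*(-18*n - 14) + w*(18*n^2 - 94*n - 84)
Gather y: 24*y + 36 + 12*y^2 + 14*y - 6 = 12*y^2 + 38*y + 30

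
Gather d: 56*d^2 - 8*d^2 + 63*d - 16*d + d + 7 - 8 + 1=48*d^2 + 48*d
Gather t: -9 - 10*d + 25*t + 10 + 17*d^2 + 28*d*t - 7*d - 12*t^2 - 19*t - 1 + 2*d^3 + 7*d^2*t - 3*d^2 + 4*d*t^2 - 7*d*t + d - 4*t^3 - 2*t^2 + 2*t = 2*d^3 + 14*d^2 - 16*d - 4*t^3 + t^2*(4*d - 14) + t*(7*d^2 + 21*d + 8)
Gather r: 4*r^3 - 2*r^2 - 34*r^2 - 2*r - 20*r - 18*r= 4*r^3 - 36*r^2 - 40*r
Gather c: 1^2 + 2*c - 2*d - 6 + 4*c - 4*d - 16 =6*c - 6*d - 21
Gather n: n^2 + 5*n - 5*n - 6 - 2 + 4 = n^2 - 4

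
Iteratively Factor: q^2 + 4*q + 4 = (q + 2)*(q + 2)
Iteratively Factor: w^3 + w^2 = (w)*(w^2 + w) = w*(w + 1)*(w)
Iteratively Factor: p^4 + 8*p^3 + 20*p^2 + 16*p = (p + 2)*(p^3 + 6*p^2 + 8*p) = (p + 2)*(p + 4)*(p^2 + 2*p) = p*(p + 2)*(p + 4)*(p + 2)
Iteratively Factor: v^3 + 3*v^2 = (v)*(v^2 + 3*v) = v*(v + 3)*(v)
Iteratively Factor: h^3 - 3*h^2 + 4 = (h - 2)*(h^2 - h - 2) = (h - 2)^2*(h + 1)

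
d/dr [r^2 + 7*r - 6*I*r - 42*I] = 2*r + 7 - 6*I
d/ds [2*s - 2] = 2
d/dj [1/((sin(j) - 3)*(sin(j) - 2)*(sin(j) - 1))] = (-3*sin(j)^2 + 12*sin(j) - 11)*cos(j)/((sin(j) - 3)^2*(sin(j) - 2)^2*(sin(j) - 1)^2)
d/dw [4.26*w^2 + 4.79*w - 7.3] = 8.52*w + 4.79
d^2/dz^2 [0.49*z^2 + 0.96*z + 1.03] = 0.980000000000000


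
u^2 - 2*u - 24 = (u - 6)*(u + 4)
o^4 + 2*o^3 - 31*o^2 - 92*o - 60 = (o - 6)*(o + 1)*(o + 2)*(o + 5)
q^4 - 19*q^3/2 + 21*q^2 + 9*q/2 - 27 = (q - 6)*(q - 3)*(q - 3/2)*(q + 1)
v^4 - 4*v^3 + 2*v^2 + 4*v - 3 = (v - 3)*(v - 1)^2*(v + 1)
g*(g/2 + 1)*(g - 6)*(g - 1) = g^4/2 - 5*g^3/2 - 4*g^2 + 6*g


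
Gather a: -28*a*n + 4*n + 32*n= -28*a*n + 36*n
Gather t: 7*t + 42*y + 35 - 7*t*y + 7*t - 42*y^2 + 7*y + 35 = t*(14 - 7*y) - 42*y^2 + 49*y + 70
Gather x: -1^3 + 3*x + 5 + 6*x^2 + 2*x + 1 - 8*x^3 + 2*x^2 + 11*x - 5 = -8*x^3 + 8*x^2 + 16*x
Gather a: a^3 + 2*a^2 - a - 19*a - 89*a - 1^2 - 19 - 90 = a^3 + 2*a^2 - 109*a - 110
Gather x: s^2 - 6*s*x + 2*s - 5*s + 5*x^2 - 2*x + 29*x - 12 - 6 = s^2 - 3*s + 5*x^2 + x*(27 - 6*s) - 18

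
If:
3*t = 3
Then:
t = 1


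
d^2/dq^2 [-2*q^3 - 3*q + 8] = -12*q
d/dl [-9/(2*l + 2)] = 9/(2*(l + 1)^2)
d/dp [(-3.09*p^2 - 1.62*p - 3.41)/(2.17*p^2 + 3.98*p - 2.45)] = (-8.7828*p^2 + 29.9404*p + 17.5408)/(4.7089*p^4 + 17.2732*p^3 + 5.2074*p^2 - 19.502*p + 6.0025)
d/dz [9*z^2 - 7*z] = 18*z - 7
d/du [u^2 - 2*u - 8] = 2*u - 2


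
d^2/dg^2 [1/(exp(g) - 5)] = (exp(g) + 5)*exp(g)/(exp(g) - 5)^3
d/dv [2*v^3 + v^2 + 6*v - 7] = 6*v^2 + 2*v + 6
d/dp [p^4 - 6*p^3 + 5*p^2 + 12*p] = 4*p^3 - 18*p^2 + 10*p + 12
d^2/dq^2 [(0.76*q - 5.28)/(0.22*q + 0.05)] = (-1.38777878078145e-17*q - 0.527824)/(0.22*q + 0.05)^3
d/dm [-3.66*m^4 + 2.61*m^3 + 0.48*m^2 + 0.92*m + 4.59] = -14.64*m^3 + 7.83*m^2 + 0.96*m + 0.92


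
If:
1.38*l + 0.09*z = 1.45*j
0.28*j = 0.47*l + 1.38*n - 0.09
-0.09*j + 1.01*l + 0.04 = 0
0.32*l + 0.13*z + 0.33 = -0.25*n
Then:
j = -0.21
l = -0.06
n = 0.04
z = -2.48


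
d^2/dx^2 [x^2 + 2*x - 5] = 2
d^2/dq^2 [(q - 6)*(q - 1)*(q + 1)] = 6*q - 12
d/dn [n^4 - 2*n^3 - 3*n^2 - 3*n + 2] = 4*n^3 - 6*n^2 - 6*n - 3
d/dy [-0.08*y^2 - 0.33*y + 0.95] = -0.16*y - 0.33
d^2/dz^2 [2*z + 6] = 0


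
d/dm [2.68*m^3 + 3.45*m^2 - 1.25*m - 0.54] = 8.04*m^2 + 6.9*m - 1.25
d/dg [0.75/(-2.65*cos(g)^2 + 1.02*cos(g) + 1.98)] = (0.765 - 3.975*cos(g))*sin(g)/(-2.65*cos(g)^2 + 1.02*cos(g) + 1.98)^2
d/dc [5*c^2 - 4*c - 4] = 10*c - 4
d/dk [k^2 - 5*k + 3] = 2*k - 5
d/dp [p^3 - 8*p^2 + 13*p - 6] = 3*p^2 - 16*p + 13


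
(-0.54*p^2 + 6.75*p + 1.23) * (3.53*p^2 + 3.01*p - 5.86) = -1.9062*p^4 + 22.2021*p^3 + 27.8238*p^2 - 35.8527*p - 7.2078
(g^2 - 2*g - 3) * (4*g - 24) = 4*g^3 - 32*g^2 + 36*g + 72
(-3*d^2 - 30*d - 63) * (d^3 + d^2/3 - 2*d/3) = -3*d^5 - 31*d^4 - 71*d^3 - d^2 + 42*d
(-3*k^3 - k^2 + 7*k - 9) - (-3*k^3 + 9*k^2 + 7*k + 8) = -10*k^2 - 17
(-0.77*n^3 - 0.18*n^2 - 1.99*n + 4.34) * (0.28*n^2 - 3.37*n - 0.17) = -0.2156*n^5 + 2.5445*n^4 + 0.1803*n^3 + 7.9521*n^2 - 14.2875*n - 0.7378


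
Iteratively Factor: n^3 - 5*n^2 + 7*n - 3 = (n - 3)*(n^2 - 2*n + 1) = (n - 3)*(n - 1)*(n - 1)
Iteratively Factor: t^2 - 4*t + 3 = (t - 3)*(t - 1)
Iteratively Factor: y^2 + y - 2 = (y - 1)*(y + 2)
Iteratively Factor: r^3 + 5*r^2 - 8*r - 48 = (r - 3)*(r^2 + 8*r + 16) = (r - 3)*(r + 4)*(r + 4)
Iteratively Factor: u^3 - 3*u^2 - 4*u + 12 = (u - 3)*(u^2 - 4) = (u - 3)*(u + 2)*(u - 2)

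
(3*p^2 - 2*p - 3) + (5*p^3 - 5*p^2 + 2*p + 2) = 5*p^3 - 2*p^2 - 1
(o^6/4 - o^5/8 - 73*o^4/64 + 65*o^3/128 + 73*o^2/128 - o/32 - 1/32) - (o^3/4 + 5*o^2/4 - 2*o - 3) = o^6/4 - o^5/8 - 73*o^4/64 + 33*o^3/128 - 87*o^2/128 + 63*o/32 + 95/32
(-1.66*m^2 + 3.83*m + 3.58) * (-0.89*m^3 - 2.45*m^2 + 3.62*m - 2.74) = 1.4774*m^5 + 0.6583*m^4 - 18.5789*m^3 + 9.642*m^2 + 2.4654*m - 9.8092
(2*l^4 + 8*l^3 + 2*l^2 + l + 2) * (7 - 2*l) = -4*l^5 - 2*l^4 + 52*l^3 + 12*l^2 + 3*l + 14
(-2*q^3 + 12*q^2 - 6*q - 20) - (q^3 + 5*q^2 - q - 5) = -3*q^3 + 7*q^2 - 5*q - 15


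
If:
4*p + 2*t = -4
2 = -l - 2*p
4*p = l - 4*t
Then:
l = 4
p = -3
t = 4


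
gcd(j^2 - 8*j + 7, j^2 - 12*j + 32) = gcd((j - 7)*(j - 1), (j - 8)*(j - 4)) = 1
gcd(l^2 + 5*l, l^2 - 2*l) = l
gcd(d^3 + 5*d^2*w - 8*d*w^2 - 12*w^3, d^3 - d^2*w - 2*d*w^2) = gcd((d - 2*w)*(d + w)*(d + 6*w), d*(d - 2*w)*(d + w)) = -d^2 + d*w + 2*w^2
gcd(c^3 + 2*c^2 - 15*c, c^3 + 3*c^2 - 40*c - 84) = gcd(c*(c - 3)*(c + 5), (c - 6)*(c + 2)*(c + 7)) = 1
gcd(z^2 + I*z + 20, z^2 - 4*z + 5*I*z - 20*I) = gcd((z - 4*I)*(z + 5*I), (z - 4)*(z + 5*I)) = z + 5*I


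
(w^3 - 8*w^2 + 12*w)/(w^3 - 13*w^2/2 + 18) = 2*w/(2*w + 3)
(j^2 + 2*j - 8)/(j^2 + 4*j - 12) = (j + 4)/(j + 6)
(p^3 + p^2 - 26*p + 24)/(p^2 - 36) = (p^2 - 5*p + 4)/(p - 6)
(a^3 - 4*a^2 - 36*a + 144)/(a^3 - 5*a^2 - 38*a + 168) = (a - 6)/(a - 7)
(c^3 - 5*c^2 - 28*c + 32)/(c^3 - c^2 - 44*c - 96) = (c - 1)/(c + 3)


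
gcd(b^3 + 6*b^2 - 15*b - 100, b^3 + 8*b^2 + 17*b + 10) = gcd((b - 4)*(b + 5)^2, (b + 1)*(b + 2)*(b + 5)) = b + 5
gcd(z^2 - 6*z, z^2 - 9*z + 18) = z - 6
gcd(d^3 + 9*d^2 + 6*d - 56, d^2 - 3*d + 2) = d - 2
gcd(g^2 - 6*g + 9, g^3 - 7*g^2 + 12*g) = g - 3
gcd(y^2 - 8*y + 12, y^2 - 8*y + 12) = y^2 - 8*y + 12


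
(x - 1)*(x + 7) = x^2 + 6*x - 7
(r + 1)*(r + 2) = r^2 + 3*r + 2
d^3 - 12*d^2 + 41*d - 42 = (d - 7)*(d - 3)*(d - 2)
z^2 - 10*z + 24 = (z - 6)*(z - 4)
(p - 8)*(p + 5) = p^2 - 3*p - 40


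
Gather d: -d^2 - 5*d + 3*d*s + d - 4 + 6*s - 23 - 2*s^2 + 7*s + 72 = -d^2 + d*(3*s - 4) - 2*s^2 + 13*s + 45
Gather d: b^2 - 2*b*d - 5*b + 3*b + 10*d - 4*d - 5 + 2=b^2 - 2*b + d*(6 - 2*b) - 3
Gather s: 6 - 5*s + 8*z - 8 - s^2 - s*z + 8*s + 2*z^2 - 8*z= -s^2 + s*(3 - z) + 2*z^2 - 2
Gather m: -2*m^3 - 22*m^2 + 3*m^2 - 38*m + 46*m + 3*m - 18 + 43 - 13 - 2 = -2*m^3 - 19*m^2 + 11*m + 10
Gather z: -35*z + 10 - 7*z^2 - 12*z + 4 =-7*z^2 - 47*z + 14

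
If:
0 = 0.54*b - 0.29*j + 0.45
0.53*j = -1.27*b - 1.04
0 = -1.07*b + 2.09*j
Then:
No Solution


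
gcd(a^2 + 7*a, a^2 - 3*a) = a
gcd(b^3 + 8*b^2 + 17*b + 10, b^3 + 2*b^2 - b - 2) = b^2 + 3*b + 2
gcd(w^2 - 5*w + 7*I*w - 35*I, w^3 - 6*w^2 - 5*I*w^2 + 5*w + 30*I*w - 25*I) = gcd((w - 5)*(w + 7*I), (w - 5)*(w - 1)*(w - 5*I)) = w - 5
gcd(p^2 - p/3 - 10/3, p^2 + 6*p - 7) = 1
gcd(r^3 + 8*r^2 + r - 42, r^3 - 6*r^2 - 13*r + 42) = r^2 + r - 6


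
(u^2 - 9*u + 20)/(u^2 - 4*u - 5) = (u - 4)/(u + 1)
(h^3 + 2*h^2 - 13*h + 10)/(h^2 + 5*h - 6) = (h^2 + 3*h - 10)/(h + 6)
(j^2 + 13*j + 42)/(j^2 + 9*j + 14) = (j + 6)/(j + 2)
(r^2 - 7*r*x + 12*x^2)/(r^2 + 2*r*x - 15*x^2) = (r - 4*x)/(r + 5*x)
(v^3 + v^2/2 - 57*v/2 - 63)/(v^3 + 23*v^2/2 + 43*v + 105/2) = (v - 6)/(v + 5)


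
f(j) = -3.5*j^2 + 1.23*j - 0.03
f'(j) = 1.23 - 7.0*j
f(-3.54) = -48.24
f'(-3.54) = 26.01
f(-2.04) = -17.10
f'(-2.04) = 15.51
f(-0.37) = -0.96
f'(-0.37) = 3.82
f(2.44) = -17.87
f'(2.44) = -15.85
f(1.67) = -7.74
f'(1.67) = -10.46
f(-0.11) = -0.21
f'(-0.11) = 2.00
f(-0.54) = -1.71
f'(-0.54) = 5.01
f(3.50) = -38.60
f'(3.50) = -23.27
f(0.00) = -0.03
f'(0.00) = 1.23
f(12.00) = -489.27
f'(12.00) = -82.77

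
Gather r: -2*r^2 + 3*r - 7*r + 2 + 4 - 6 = -2*r^2 - 4*r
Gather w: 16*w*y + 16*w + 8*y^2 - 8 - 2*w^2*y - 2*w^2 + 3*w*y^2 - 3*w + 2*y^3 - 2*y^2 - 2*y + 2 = w^2*(-2*y - 2) + w*(3*y^2 + 16*y + 13) + 2*y^3 + 6*y^2 - 2*y - 6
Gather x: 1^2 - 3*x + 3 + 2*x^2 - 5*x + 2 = 2*x^2 - 8*x + 6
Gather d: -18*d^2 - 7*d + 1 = -18*d^2 - 7*d + 1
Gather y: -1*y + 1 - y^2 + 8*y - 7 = -y^2 + 7*y - 6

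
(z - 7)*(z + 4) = z^2 - 3*z - 28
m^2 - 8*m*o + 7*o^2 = (m - 7*o)*(m - o)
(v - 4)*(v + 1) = v^2 - 3*v - 4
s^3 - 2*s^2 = s^2*(s - 2)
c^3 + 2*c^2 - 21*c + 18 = (c - 3)*(c - 1)*(c + 6)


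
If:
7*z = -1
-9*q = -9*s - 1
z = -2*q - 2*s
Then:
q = 23/252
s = -5/252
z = -1/7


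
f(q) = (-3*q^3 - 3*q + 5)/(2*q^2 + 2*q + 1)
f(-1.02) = 10.80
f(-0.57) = 14.25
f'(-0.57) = -3.79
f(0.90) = 0.03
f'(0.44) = -4.60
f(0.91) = 0.00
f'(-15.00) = -1.49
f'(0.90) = -2.36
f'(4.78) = -1.46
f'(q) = (-4*q - 2)*(-3*q^3 - 3*q + 5)/(2*q^2 + 2*q + 1)^2 + (-9*q^2 - 3)/(2*q^2 + 2*q + 1) = (-6*q^4 - 12*q^3 - 3*q^2 - 20*q - 13)/(4*q^4 + 8*q^3 + 8*q^2 + 4*q + 1)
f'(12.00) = -1.49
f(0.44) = 1.51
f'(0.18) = -8.26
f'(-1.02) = 9.71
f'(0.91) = -2.34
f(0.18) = 3.12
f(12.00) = -16.66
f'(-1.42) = 4.02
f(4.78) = -5.99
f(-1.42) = 8.14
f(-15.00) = 24.17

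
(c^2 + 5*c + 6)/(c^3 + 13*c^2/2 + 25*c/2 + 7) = 2*(c + 3)/(2*c^2 + 9*c + 7)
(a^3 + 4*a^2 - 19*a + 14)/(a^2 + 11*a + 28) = (a^2 - 3*a + 2)/(a + 4)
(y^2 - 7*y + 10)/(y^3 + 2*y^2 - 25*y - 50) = (y - 2)/(y^2 + 7*y + 10)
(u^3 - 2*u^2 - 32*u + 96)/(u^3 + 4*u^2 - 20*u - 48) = (u - 4)/(u + 2)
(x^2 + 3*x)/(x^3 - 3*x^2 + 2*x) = (x + 3)/(x^2 - 3*x + 2)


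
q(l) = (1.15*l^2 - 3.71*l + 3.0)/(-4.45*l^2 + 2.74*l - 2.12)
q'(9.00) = -0.01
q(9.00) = -0.19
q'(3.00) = -0.05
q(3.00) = -0.07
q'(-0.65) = -0.60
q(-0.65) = -1.02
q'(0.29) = 1.68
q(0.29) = -1.19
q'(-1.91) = -0.16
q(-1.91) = -0.61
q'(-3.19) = -0.07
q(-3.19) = -0.47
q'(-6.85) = -0.01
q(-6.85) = -0.36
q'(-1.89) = -0.17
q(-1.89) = -0.61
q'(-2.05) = -0.14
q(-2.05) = -0.58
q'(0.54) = 2.01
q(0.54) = -0.69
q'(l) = (2.3*l - 3.71)/(-4.45*l^2 + 2.74*l - 2.12) + (8.9*l - 2.74)*(1.15*l^2 - 3.71*l + 3.0)/(-4.45*l^2 + 2.74*l - 2.12)^2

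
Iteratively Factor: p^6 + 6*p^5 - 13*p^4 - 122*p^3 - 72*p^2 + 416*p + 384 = (p + 4)*(p^5 + 2*p^4 - 21*p^3 - 38*p^2 + 80*p + 96) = (p - 4)*(p + 4)*(p^4 + 6*p^3 + 3*p^2 - 26*p - 24) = (p - 4)*(p + 1)*(p + 4)*(p^3 + 5*p^2 - 2*p - 24) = (p - 4)*(p + 1)*(p + 4)^2*(p^2 + p - 6) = (p - 4)*(p - 2)*(p + 1)*(p + 4)^2*(p + 3)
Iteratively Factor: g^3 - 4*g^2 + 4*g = (g - 2)*(g^2 - 2*g) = g*(g - 2)*(g - 2)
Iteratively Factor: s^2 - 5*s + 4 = (s - 4)*(s - 1)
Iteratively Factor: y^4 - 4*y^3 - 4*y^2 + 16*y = (y - 2)*(y^3 - 2*y^2 - 8*y) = (y - 2)*(y + 2)*(y^2 - 4*y) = (y - 4)*(y - 2)*(y + 2)*(y)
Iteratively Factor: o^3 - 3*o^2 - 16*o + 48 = (o + 4)*(o^2 - 7*o + 12) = (o - 3)*(o + 4)*(o - 4)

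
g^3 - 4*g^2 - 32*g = g*(g - 8)*(g + 4)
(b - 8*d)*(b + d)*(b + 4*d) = b^3 - 3*b^2*d - 36*b*d^2 - 32*d^3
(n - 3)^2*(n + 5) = n^3 - n^2 - 21*n + 45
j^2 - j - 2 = (j - 2)*(j + 1)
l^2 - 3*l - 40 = (l - 8)*(l + 5)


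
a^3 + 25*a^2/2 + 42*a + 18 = (a + 1/2)*(a + 6)^2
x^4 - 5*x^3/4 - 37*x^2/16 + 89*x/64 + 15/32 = (x - 2)*(x - 3/4)*(x + 1/4)*(x + 5/4)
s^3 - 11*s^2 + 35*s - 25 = (s - 5)^2*(s - 1)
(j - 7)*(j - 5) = j^2 - 12*j + 35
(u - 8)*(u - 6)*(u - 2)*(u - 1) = u^4 - 17*u^3 + 92*u^2 - 172*u + 96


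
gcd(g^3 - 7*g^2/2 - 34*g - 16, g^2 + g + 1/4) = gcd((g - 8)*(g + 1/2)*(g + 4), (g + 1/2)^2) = g + 1/2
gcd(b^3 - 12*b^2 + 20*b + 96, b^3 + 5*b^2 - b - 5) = 1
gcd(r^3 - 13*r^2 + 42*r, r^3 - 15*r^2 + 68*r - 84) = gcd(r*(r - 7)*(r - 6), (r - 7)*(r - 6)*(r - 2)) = r^2 - 13*r + 42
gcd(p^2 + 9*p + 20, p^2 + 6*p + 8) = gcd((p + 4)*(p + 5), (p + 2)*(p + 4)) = p + 4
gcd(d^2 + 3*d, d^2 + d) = d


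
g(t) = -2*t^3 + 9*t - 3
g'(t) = 9 - 6*t^2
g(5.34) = -259.49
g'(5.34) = -162.09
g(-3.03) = 25.37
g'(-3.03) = -46.09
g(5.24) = -243.60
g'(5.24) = -155.75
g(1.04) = 4.11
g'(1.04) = 2.51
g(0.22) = -1.04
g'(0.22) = 8.71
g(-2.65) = 10.37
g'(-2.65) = -33.14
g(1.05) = 4.13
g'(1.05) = 2.38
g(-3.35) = 42.04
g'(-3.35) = -58.34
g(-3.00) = 24.00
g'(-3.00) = -45.00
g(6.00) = -381.00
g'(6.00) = -207.00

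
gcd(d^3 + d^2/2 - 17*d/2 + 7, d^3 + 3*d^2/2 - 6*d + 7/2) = d^2 + 5*d/2 - 7/2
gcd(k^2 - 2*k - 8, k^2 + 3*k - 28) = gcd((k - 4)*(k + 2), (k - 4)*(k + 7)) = k - 4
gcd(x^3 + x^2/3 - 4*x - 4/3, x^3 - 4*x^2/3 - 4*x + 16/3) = x^2 - 4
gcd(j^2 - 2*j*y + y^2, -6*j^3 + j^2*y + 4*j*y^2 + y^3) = -j + y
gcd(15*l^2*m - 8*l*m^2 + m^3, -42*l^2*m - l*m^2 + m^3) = m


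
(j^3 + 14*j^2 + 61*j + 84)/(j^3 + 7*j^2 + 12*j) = (j + 7)/j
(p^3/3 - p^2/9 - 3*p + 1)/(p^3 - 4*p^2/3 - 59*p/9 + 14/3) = (3*p^2 + 8*p - 3)/(9*p^2 + 15*p - 14)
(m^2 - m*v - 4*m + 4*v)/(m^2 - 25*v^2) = (m^2 - m*v - 4*m + 4*v)/(m^2 - 25*v^2)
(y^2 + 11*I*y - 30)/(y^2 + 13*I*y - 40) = (y + 6*I)/(y + 8*I)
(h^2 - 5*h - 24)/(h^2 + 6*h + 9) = (h - 8)/(h + 3)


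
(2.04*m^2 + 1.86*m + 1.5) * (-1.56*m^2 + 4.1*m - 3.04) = -3.1824*m^4 + 5.4624*m^3 - 0.9156*m^2 + 0.495599999999999*m - 4.56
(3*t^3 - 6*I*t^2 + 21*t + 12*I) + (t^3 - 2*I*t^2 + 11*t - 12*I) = 4*t^3 - 8*I*t^2 + 32*t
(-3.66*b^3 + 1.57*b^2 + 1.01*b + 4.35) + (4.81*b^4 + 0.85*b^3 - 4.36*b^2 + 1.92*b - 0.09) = 4.81*b^4 - 2.81*b^3 - 2.79*b^2 + 2.93*b + 4.26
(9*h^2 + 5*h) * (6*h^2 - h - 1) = 54*h^4 + 21*h^3 - 14*h^2 - 5*h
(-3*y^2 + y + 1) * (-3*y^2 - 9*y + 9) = 9*y^4 + 24*y^3 - 39*y^2 + 9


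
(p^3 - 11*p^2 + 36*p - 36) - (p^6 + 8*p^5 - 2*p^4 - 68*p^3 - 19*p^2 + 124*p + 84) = -p^6 - 8*p^5 + 2*p^4 + 69*p^3 + 8*p^2 - 88*p - 120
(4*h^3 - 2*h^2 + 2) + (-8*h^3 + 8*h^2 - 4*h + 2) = -4*h^3 + 6*h^2 - 4*h + 4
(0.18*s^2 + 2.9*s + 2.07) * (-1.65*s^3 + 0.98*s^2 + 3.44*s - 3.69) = -0.297*s^5 - 4.6086*s^4 + 0.0457000000000005*s^3 + 11.3404*s^2 - 3.5802*s - 7.6383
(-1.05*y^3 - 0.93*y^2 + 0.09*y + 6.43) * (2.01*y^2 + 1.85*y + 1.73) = -2.1105*y^5 - 3.8118*y^4 - 3.3561*y^3 + 11.4819*y^2 + 12.0512*y + 11.1239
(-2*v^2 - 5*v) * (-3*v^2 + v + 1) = 6*v^4 + 13*v^3 - 7*v^2 - 5*v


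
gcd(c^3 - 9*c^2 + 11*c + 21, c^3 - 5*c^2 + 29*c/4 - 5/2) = 1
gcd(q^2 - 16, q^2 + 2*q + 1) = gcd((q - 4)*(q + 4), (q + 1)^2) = 1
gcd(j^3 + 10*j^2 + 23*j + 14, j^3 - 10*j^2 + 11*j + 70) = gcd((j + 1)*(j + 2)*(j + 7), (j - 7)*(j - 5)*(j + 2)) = j + 2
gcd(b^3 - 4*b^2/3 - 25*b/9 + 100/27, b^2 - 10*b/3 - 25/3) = b + 5/3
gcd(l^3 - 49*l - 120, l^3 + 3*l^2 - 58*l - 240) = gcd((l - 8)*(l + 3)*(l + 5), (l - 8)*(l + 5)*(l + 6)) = l^2 - 3*l - 40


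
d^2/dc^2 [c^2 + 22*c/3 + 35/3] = 2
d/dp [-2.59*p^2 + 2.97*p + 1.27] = 2.97 - 5.18*p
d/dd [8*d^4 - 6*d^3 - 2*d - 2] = 32*d^3 - 18*d^2 - 2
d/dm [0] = 0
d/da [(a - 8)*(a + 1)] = 2*a - 7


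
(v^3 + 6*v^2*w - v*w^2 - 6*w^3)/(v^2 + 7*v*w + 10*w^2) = (v^3 + 6*v^2*w - v*w^2 - 6*w^3)/(v^2 + 7*v*w + 10*w^2)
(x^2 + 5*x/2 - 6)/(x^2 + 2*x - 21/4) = 2*(x + 4)/(2*x + 7)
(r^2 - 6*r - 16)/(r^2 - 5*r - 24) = (r + 2)/(r + 3)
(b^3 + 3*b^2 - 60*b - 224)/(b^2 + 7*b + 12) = (b^2 - b - 56)/(b + 3)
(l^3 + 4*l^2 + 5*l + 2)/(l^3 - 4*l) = (l^2 + 2*l + 1)/(l*(l - 2))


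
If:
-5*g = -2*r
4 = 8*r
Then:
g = 1/5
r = 1/2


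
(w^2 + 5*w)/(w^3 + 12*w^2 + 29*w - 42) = w*(w + 5)/(w^3 + 12*w^2 + 29*w - 42)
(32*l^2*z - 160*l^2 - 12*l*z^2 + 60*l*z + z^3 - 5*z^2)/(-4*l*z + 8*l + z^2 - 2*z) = (-8*l*z + 40*l + z^2 - 5*z)/(z - 2)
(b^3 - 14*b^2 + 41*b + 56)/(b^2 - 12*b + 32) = (b^2 - 6*b - 7)/(b - 4)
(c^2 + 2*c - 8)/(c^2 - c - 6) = (-c^2 - 2*c + 8)/(-c^2 + c + 6)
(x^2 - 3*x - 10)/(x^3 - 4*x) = (x - 5)/(x*(x - 2))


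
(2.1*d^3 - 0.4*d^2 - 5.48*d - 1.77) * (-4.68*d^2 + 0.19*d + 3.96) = -9.828*d^5 + 2.271*d^4 + 33.8864*d^3 + 5.6584*d^2 - 22.0371*d - 7.0092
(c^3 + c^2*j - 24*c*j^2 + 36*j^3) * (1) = c^3 + c^2*j - 24*c*j^2 + 36*j^3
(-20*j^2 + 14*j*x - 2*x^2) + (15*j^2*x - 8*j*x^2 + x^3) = 15*j^2*x - 20*j^2 - 8*j*x^2 + 14*j*x + x^3 - 2*x^2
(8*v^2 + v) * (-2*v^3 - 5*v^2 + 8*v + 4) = -16*v^5 - 42*v^4 + 59*v^3 + 40*v^2 + 4*v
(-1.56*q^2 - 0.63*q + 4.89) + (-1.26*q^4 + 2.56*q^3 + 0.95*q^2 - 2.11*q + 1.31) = -1.26*q^4 + 2.56*q^3 - 0.61*q^2 - 2.74*q + 6.2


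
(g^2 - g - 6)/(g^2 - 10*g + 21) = (g + 2)/(g - 7)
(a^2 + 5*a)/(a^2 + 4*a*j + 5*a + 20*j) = a/(a + 4*j)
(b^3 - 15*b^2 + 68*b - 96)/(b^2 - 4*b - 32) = (b^2 - 7*b + 12)/(b + 4)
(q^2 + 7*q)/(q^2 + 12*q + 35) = q/(q + 5)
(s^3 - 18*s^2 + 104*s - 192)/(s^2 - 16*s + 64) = (s^2 - 10*s + 24)/(s - 8)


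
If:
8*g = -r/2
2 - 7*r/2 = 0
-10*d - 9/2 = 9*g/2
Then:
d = -243/560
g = -1/28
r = 4/7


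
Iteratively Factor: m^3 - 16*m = (m)*(m^2 - 16) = m*(m - 4)*(m + 4)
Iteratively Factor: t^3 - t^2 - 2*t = (t - 2)*(t^2 + t) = (t - 2)*(t + 1)*(t)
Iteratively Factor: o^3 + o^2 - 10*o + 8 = (o + 4)*(o^2 - 3*o + 2) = (o - 1)*(o + 4)*(o - 2)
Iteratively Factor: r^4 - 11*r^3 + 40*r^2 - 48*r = (r - 4)*(r^3 - 7*r^2 + 12*r) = (r - 4)*(r - 3)*(r^2 - 4*r) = (r - 4)^2*(r - 3)*(r)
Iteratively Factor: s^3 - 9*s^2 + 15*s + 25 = (s + 1)*(s^2 - 10*s + 25) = (s - 5)*(s + 1)*(s - 5)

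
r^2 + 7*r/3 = r*(r + 7/3)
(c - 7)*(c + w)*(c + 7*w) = c^3 + 8*c^2*w - 7*c^2 + 7*c*w^2 - 56*c*w - 49*w^2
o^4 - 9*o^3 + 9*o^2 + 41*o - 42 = (o - 7)*(o - 3)*(o - 1)*(o + 2)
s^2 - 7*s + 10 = (s - 5)*(s - 2)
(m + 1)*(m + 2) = m^2 + 3*m + 2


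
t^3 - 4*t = t*(t - 2)*(t + 2)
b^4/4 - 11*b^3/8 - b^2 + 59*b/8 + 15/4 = (b/4 + 1/2)*(b - 5)*(b - 3)*(b + 1/2)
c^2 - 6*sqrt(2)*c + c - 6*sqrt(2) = (c + 1)*(c - 6*sqrt(2))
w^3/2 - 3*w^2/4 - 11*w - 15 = (w/2 + 1)*(w - 6)*(w + 5/2)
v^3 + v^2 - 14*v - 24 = (v - 4)*(v + 2)*(v + 3)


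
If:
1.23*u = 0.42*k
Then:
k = 2.92857142857143*u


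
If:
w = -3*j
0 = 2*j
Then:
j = 0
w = 0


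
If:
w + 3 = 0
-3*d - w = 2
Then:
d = 1/3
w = -3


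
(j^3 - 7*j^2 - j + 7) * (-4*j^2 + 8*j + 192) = -4*j^5 + 36*j^4 + 140*j^3 - 1380*j^2 - 136*j + 1344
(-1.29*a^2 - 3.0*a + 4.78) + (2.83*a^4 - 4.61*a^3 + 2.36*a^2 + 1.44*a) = 2.83*a^4 - 4.61*a^3 + 1.07*a^2 - 1.56*a + 4.78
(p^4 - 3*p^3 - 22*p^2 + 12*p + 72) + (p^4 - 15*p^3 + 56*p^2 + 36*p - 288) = 2*p^4 - 18*p^3 + 34*p^2 + 48*p - 216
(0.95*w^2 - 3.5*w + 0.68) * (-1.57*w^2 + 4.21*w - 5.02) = -1.4915*w^4 + 9.4945*w^3 - 20.5716*w^2 + 20.4328*w - 3.4136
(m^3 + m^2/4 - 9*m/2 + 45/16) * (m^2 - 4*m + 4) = m^5 - 15*m^4/4 - 3*m^3/2 + 349*m^2/16 - 117*m/4 + 45/4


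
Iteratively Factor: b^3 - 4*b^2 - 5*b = (b)*(b^2 - 4*b - 5) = b*(b - 5)*(b + 1)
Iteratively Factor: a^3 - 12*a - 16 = (a + 2)*(a^2 - 2*a - 8) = (a + 2)^2*(a - 4)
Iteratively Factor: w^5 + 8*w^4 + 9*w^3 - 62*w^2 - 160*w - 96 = (w + 1)*(w^4 + 7*w^3 + 2*w^2 - 64*w - 96) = (w - 3)*(w + 1)*(w^3 + 10*w^2 + 32*w + 32) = (w - 3)*(w + 1)*(w + 4)*(w^2 + 6*w + 8) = (w - 3)*(w + 1)*(w + 4)^2*(w + 2)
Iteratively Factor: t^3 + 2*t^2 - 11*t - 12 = (t + 1)*(t^2 + t - 12) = (t + 1)*(t + 4)*(t - 3)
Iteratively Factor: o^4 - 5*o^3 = (o)*(o^3 - 5*o^2) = o*(o - 5)*(o^2) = o^2*(o - 5)*(o)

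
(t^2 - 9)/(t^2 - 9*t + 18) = (t + 3)/(t - 6)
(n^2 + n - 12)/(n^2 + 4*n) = (n - 3)/n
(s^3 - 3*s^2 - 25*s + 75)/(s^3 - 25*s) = (s - 3)/s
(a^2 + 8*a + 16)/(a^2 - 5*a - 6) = (a^2 + 8*a + 16)/(a^2 - 5*a - 6)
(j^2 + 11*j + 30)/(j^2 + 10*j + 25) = (j + 6)/(j + 5)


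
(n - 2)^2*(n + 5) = n^3 + n^2 - 16*n + 20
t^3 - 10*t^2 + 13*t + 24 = (t - 8)*(t - 3)*(t + 1)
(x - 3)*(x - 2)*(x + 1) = x^3 - 4*x^2 + x + 6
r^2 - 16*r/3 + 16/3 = (r - 4)*(r - 4/3)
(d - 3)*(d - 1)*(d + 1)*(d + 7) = d^4 + 4*d^3 - 22*d^2 - 4*d + 21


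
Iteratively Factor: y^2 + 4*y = (y + 4)*(y)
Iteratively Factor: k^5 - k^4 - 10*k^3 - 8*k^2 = (k + 1)*(k^4 - 2*k^3 - 8*k^2) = (k - 4)*(k + 1)*(k^3 + 2*k^2) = k*(k - 4)*(k + 1)*(k^2 + 2*k) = k^2*(k - 4)*(k + 1)*(k + 2)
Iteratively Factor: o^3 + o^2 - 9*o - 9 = (o + 3)*(o^2 - 2*o - 3) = (o - 3)*(o + 3)*(o + 1)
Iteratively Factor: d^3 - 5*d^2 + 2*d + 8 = (d - 2)*(d^2 - 3*d - 4) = (d - 2)*(d + 1)*(d - 4)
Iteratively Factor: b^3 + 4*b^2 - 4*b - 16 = (b + 4)*(b^2 - 4) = (b - 2)*(b + 4)*(b + 2)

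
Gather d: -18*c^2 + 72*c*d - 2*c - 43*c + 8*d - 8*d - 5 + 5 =-18*c^2 + 72*c*d - 45*c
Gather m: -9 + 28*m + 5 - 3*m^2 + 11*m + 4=-3*m^2 + 39*m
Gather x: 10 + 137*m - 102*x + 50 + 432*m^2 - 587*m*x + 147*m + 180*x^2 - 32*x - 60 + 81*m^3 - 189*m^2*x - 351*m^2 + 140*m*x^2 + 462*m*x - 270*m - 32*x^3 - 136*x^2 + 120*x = 81*m^3 + 81*m^2 + 14*m - 32*x^3 + x^2*(140*m + 44) + x*(-189*m^2 - 125*m - 14)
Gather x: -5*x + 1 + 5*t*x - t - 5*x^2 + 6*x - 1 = -t - 5*x^2 + x*(5*t + 1)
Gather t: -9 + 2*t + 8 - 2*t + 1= 0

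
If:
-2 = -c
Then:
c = 2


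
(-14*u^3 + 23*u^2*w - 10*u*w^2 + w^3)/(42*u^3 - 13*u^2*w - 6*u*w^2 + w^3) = (-u + w)/(3*u + w)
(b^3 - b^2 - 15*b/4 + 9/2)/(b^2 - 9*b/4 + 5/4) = (4*b^3 - 4*b^2 - 15*b + 18)/(4*b^2 - 9*b + 5)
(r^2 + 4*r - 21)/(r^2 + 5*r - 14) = (r - 3)/(r - 2)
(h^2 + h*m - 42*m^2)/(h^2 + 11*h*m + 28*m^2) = (h - 6*m)/(h + 4*m)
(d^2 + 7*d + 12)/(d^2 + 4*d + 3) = (d + 4)/(d + 1)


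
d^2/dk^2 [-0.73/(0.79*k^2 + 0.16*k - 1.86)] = (0.911186*k^2 + 0.184544*k - 0.73*(1.58*k + 0.16)*(3.16*k + 0.32) - 2.145324)/(0.79*k^2 + 0.16*k - 1.86)^3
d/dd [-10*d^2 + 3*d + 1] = 3 - 20*d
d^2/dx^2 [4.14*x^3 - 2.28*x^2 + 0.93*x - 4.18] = 24.84*x - 4.56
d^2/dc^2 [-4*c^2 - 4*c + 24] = -8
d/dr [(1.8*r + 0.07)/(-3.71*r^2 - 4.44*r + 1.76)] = (6.678*r^2 + 0.519400000000001*r + 3.4788)/(13.7641*r^4 + 32.9448*r^3 + 6.6544*r^2 - 15.6288*r + 3.0976)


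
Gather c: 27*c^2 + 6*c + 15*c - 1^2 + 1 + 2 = 27*c^2 + 21*c + 2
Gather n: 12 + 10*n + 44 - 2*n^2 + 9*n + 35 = -2*n^2 + 19*n + 91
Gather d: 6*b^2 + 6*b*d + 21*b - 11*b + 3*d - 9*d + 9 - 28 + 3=6*b^2 + 10*b + d*(6*b - 6) - 16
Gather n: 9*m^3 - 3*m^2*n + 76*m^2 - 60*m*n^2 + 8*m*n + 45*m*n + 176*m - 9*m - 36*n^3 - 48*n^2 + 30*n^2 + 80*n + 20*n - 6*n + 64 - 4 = 9*m^3 + 76*m^2 + 167*m - 36*n^3 + n^2*(-60*m - 18) + n*(-3*m^2 + 53*m + 94) + 60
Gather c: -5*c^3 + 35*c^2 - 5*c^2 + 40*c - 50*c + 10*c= -5*c^3 + 30*c^2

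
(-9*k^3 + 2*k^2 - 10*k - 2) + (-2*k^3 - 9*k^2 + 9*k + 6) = -11*k^3 - 7*k^2 - k + 4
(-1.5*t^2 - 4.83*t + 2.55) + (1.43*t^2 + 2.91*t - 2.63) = -0.0700000000000001*t^2 - 1.92*t - 0.0800000000000001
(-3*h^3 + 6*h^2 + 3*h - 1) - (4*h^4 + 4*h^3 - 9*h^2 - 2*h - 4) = -4*h^4 - 7*h^3 + 15*h^2 + 5*h + 3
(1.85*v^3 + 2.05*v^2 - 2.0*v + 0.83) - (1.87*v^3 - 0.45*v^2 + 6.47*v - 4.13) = -0.02*v^3 + 2.5*v^2 - 8.47*v + 4.96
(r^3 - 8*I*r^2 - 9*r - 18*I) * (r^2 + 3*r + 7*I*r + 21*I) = r^5 + 3*r^4 - I*r^4 + 47*r^3 - 3*I*r^3 + 141*r^2 - 81*I*r^2 + 126*r - 243*I*r + 378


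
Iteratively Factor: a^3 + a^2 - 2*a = (a - 1)*(a^2 + 2*a) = a*(a - 1)*(a + 2)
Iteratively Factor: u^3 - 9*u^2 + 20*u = (u - 4)*(u^2 - 5*u) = u*(u - 4)*(u - 5)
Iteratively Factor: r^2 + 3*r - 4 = (r - 1)*(r + 4)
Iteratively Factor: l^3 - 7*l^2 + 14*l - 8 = (l - 2)*(l^2 - 5*l + 4) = (l - 4)*(l - 2)*(l - 1)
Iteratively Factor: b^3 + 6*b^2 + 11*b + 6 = (b + 1)*(b^2 + 5*b + 6) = (b + 1)*(b + 2)*(b + 3)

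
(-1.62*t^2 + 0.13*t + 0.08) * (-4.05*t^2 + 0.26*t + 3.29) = 6.561*t^4 - 0.9477*t^3 - 5.62*t^2 + 0.4485*t + 0.2632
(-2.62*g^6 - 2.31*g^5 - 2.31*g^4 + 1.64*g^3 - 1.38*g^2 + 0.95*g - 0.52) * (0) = 0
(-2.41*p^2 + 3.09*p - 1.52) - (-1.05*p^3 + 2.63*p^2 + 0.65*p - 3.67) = 1.05*p^3 - 5.04*p^2 + 2.44*p + 2.15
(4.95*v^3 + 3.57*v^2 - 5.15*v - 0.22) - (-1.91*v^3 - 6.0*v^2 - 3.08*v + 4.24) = 6.86*v^3 + 9.57*v^2 - 2.07*v - 4.46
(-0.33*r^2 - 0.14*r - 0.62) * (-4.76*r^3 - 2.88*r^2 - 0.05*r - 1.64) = 1.5708*r^5 + 1.6168*r^4 + 3.3709*r^3 + 2.3338*r^2 + 0.2606*r + 1.0168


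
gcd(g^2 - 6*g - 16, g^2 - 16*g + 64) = g - 8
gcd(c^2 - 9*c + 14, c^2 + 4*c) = 1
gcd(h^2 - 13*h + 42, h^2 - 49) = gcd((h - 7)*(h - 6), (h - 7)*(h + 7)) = h - 7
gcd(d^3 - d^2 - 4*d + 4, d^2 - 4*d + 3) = d - 1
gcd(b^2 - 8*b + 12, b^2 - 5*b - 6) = b - 6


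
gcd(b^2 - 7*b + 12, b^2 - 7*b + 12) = b^2 - 7*b + 12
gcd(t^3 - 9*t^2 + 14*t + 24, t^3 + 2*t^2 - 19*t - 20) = t^2 - 3*t - 4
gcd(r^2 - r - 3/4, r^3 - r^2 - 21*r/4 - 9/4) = r + 1/2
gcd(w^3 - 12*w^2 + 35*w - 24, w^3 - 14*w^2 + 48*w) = w - 8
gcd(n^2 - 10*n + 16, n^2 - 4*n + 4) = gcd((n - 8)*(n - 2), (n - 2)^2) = n - 2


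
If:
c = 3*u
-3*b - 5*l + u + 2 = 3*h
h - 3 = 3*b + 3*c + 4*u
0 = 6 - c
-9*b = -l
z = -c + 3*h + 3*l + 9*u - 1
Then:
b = -83/57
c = 6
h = 468/19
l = -249/19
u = 2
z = 866/19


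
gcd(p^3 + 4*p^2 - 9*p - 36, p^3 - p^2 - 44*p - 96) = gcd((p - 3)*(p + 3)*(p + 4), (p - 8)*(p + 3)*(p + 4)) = p^2 + 7*p + 12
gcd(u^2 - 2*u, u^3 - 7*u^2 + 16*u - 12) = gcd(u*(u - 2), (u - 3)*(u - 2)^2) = u - 2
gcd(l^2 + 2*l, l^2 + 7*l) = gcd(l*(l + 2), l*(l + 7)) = l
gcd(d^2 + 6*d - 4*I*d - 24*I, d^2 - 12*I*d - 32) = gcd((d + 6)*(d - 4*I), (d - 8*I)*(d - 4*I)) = d - 4*I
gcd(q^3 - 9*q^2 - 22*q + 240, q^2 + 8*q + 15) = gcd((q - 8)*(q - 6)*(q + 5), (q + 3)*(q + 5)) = q + 5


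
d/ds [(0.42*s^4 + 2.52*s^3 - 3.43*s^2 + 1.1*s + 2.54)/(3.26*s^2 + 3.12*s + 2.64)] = (2.7384*s^5 + 12.1464*s^4 + 20.16*s^3 + 5.6708*s^2 - 34.6712*s - 5.0208)/(10.6276*s^4 + 20.3424*s^3 + 26.9472*s^2 + 16.4736*s + 6.9696)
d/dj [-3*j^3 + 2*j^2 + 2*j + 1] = -9*j^2 + 4*j + 2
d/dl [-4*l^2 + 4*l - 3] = 4 - 8*l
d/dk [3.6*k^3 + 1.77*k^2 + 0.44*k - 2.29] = 10.8*k^2 + 3.54*k + 0.44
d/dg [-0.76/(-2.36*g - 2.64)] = -1.7936/(2.36*g + 2.64)^2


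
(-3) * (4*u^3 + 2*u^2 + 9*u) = -12*u^3 - 6*u^2 - 27*u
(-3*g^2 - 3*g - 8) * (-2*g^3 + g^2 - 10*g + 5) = 6*g^5 + 3*g^4 + 43*g^3 + 7*g^2 + 65*g - 40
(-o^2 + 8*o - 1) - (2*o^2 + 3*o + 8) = -3*o^2 + 5*o - 9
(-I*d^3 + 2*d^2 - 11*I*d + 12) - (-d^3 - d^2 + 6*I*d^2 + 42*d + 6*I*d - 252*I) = d^3 - I*d^3 + 3*d^2 - 6*I*d^2 - 42*d - 17*I*d + 12 + 252*I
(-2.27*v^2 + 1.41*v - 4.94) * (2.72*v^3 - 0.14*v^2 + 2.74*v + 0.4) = -6.1744*v^5 + 4.153*v^4 - 19.854*v^3 + 3.647*v^2 - 12.9716*v - 1.976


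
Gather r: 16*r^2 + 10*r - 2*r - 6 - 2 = 16*r^2 + 8*r - 8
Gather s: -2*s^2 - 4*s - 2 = -2*s^2 - 4*s - 2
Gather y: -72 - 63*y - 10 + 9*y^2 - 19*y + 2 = 9*y^2 - 82*y - 80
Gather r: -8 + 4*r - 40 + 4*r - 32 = 8*r - 80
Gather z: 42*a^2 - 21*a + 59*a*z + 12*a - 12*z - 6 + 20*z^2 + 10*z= 42*a^2 - 9*a + 20*z^2 + z*(59*a - 2) - 6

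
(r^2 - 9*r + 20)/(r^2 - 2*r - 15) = (r - 4)/(r + 3)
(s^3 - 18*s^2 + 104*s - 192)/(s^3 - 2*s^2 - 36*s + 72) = (s^2 - 12*s + 32)/(s^2 + 4*s - 12)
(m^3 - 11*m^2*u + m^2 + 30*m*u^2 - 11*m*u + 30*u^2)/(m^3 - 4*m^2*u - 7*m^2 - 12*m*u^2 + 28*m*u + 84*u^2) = (m^2 - 5*m*u + m - 5*u)/(m^2 + 2*m*u - 7*m - 14*u)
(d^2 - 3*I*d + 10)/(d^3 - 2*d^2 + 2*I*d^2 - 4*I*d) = (d - 5*I)/(d*(d - 2))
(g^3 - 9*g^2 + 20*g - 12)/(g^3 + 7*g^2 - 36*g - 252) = (g^2 - 3*g + 2)/(g^2 + 13*g + 42)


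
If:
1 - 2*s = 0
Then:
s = 1/2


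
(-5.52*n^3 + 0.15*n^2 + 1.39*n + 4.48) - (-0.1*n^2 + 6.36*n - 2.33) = -5.52*n^3 + 0.25*n^2 - 4.97*n + 6.81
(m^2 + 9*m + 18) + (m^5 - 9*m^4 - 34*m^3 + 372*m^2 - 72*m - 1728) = m^5 - 9*m^4 - 34*m^3 + 373*m^2 - 63*m - 1710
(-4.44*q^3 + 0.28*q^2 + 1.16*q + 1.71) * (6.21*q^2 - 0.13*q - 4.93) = -27.5724*q^5 + 2.316*q^4 + 29.0564*q^3 + 9.0879*q^2 - 5.9411*q - 8.4303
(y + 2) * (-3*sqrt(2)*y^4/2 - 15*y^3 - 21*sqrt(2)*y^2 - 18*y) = -3*sqrt(2)*y^5/2 - 15*y^4 - 3*sqrt(2)*y^4 - 30*y^3 - 21*sqrt(2)*y^3 - 42*sqrt(2)*y^2 - 18*y^2 - 36*y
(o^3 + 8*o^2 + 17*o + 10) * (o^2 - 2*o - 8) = o^5 + 6*o^4 - 7*o^3 - 88*o^2 - 156*o - 80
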